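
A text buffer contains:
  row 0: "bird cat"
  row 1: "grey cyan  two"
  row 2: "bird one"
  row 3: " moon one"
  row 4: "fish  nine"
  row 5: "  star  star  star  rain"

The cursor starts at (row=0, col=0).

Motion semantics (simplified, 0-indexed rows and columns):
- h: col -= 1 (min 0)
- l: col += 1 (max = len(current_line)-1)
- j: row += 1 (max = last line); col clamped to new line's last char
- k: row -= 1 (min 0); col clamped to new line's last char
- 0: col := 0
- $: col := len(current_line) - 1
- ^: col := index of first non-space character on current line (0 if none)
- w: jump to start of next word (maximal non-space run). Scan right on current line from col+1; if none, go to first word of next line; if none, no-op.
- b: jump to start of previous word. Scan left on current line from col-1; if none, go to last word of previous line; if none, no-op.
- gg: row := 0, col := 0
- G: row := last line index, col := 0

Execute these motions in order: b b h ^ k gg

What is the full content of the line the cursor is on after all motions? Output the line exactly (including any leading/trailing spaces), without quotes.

After 1 (b): row=0 col=0 char='b'
After 2 (b): row=0 col=0 char='b'
After 3 (h): row=0 col=0 char='b'
After 4 (^): row=0 col=0 char='b'
After 5 (k): row=0 col=0 char='b'
After 6 (gg): row=0 col=0 char='b'

Answer: bird cat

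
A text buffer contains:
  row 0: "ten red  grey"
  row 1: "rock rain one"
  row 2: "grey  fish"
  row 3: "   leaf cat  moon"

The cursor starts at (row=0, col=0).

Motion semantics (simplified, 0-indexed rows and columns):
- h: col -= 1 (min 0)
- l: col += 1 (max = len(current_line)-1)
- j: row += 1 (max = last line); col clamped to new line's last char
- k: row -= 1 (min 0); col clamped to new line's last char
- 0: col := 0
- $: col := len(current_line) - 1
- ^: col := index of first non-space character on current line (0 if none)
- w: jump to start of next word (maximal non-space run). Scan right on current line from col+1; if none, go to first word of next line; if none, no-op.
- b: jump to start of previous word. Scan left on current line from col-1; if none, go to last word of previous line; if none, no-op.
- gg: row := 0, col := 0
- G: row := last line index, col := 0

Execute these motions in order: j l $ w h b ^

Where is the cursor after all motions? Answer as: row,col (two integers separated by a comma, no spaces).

Answer: 1,0

Derivation:
After 1 (j): row=1 col=0 char='r'
After 2 (l): row=1 col=1 char='o'
After 3 ($): row=1 col=12 char='e'
After 4 (w): row=2 col=0 char='g'
After 5 (h): row=2 col=0 char='g'
After 6 (b): row=1 col=10 char='o'
After 7 (^): row=1 col=0 char='r'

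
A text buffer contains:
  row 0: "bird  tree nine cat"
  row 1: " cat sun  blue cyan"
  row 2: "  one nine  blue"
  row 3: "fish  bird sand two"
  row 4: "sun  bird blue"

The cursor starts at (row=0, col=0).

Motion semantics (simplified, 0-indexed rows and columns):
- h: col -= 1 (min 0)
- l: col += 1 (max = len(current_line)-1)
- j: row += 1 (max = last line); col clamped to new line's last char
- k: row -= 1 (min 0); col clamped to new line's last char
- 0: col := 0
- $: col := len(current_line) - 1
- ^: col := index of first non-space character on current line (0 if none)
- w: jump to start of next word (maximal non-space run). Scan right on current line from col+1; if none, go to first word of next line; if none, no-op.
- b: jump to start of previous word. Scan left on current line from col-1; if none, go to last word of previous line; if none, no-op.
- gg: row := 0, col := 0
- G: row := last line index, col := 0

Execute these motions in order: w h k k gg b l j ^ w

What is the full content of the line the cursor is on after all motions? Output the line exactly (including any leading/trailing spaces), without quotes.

Answer:  cat sun  blue cyan

Derivation:
After 1 (w): row=0 col=6 char='t'
After 2 (h): row=0 col=5 char='_'
After 3 (k): row=0 col=5 char='_'
After 4 (k): row=0 col=5 char='_'
After 5 (gg): row=0 col=0 char='b'
After 6 (b): row=0 col=0 char='b'
After 7 (l): row=0 col=1 char='i'
After 8 (j): row=1 col=1 char='c'
After 9 (^): row=1 col=1 char='c'
After 10 (w): row=1 col=5 char='s'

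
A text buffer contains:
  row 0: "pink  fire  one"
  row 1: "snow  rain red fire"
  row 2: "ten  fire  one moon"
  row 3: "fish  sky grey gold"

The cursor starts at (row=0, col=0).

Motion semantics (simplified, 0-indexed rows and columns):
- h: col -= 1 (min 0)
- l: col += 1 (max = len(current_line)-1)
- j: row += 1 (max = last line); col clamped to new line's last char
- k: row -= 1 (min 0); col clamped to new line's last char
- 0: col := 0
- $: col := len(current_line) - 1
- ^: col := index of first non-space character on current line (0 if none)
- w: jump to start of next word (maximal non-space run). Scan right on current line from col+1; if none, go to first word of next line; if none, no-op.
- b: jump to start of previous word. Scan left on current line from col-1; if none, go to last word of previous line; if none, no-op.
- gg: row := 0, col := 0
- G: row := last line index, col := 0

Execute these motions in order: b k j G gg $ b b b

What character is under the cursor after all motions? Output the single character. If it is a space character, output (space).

After 1 (b): row=0 col=0 char='p'
After 2 (k): row=0 col=0 char='p'
After 3 (j): row=1 col=0 char='s'
After 4 (G): row=3 col=0 char='f'
After 5 (gg): row=0 col=0 char='p'
After 6 ($): row=0 col=14 char='e'
After 7 (b): row=0 col=12 char='o'
After 8 (b): row=0 col=6 char='f'
After 9 (b): row=0 col=0 char='p'

Answer: p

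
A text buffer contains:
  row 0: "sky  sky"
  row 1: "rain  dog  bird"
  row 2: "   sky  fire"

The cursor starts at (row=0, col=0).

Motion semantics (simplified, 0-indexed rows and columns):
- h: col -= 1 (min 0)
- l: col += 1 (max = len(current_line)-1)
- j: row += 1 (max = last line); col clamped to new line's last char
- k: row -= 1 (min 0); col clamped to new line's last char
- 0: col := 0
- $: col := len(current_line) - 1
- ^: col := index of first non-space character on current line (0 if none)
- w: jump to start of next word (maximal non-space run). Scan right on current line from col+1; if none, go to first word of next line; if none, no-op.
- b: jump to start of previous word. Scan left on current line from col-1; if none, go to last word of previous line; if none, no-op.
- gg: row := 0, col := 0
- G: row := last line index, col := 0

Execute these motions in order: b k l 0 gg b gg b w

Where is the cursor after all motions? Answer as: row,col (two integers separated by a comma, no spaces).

After 1 (b): row=0 col=0 char='s'
After 2 (k): row=0 col=0 char='s'
After 3 (l): row=0 col=1 char='k'
After 4 (0): row=0 col=0 char='s'
After 5 (gg): row=0 col=0 char='s'
After 6 (b): row=0 col=0 char='s'
After 7 (gg): row=0 col=0 char='s'
After 8 (b): row=0 col=0 char='s'
After 9 (w): row=0 col=5 char='s'

Answer: 0,5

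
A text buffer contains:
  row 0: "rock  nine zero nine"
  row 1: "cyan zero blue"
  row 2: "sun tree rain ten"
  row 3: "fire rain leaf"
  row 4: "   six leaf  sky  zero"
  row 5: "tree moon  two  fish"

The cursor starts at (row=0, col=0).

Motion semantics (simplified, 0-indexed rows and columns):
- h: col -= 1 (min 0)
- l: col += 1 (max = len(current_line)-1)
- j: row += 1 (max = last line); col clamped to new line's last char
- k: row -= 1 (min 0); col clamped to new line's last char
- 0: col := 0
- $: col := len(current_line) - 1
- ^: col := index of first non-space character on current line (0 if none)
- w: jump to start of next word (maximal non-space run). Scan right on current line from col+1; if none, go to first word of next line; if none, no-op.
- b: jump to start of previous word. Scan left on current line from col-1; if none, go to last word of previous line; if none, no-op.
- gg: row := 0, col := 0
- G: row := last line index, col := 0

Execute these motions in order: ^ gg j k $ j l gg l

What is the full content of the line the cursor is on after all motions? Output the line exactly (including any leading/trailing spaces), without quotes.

Answer: rock  nine zero nine

Derivation:
After 1 (^): row=0 col=0 char='r'
After 2 (gg): row=0 col=0 char='r'
After 3 (j): row=1 col=0 char='c'
After 4 (k): row=0 col=0 char='r'
After 5 ($): row=0 col=19 char='e'
After 6 (j): row=1 col=13 char='e'
After 7 (l): row=1 col=13 char='e'
After 8 (gg): row=0 col=0 char='r'
After 9 (l): row=0 col=1 char='o'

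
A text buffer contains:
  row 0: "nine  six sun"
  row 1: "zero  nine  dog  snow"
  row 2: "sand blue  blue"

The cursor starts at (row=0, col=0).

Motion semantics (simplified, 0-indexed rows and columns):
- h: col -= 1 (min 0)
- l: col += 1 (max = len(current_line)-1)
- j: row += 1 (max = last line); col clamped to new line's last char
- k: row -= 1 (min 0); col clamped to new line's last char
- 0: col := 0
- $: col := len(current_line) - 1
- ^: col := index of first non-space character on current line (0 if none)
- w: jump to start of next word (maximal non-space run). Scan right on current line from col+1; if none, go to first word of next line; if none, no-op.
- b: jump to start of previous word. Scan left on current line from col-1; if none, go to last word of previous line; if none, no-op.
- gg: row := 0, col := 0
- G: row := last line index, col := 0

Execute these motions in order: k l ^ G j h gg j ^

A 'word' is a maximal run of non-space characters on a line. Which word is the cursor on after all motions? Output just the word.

After 1 (k): row=0 col=0 char='n'
After 2 (l): row=0 col=1 char='i'
After 3 (^): row=0 col=0 char='n'
After 4 (G): row=2 col=0 char='s'
After 5 (j): row=2 col=0 char='s'
After 6 (h): row=2 col=0 char='s'
After 7 (gg): row=0 col=0 char='n'
After 8 (j): row=1 col=0 char='z'
After 9 (^): row=1 col=0 char='z'

Answer: zero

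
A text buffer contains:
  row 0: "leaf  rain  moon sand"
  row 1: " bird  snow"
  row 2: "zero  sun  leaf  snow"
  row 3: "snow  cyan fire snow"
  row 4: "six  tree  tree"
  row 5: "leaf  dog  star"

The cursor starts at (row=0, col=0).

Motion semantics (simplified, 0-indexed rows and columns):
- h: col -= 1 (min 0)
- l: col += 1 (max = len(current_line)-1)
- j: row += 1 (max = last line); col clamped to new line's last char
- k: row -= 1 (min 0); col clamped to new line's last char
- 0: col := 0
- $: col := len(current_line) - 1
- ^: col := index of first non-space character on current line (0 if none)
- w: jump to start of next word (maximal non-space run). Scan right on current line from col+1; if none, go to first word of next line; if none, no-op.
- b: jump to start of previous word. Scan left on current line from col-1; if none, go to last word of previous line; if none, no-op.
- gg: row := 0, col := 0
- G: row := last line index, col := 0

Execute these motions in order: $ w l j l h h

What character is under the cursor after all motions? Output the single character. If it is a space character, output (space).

Answer: e

Derivation:
After 1 ($): row=0 col=20 char='d'
After 2 (w): row=1 col=1 char='b'
After 3 (l): row=1 col=2 char='i'
After 4 (j): row=2 col=2 char='r'
After 5 (l): row=2 col=3 char='o'
After 6 (h): row=2 col=2 char='r'
After 7 (h): row=2 col=1 char='e'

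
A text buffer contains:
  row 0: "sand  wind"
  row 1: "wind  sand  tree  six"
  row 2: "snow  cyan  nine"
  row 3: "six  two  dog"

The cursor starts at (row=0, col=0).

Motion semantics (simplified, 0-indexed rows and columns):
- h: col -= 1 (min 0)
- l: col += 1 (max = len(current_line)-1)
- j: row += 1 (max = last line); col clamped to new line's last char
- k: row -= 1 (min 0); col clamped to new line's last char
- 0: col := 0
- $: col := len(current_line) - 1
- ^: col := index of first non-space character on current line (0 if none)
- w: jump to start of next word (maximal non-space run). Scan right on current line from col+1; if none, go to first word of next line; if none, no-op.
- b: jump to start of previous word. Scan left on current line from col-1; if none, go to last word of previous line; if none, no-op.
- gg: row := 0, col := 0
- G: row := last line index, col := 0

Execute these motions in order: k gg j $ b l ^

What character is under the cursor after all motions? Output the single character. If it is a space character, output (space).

Answer: w

Derivation:
After 1 (k): row=0 col=0 char='s'
After 2 (gg): row=0 col=0 char='s'
After 3 (j): row=1 col=0 char='w'
After 4 ($): row=1 col=20 char='x'
After 5 (b): row=1 col=18 char='s'
After 6 (l): row=1 col=19 char='i'
After 7 (^): row=1 col=0 char='w'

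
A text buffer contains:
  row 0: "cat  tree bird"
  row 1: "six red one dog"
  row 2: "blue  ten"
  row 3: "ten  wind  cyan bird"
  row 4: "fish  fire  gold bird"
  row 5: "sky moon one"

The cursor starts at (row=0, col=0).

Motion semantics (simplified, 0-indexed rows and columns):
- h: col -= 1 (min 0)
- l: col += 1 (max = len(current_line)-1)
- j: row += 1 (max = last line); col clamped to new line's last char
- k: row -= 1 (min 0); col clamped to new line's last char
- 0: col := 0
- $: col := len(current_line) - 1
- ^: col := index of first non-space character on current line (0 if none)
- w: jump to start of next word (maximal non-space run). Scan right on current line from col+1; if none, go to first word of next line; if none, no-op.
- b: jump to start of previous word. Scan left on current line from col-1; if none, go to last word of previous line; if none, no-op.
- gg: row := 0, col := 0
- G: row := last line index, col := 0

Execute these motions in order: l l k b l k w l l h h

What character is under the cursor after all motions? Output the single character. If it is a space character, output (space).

Answer: t

Derivation:
After 1 (l): row=0 col=1 char='a'
After 2 (l): row=0 col=2 char='t'
After 3 (k): row=0 col=2 char='t'
After 4 (b): row=0 col=0 char='c'
After 5 (l): row=0 col=1 char='a'
After 6 (k): row=0 col=1 char='a'
After 7 (w): row=0 col=5 char='t'
After 8 (l): row=0 col=6 char='r'
After 9 (l): row=0 col=7 char='e'
After 10 (h): row=0 col=6 char='r'
After 11 (h): row=0 col=5 char='t'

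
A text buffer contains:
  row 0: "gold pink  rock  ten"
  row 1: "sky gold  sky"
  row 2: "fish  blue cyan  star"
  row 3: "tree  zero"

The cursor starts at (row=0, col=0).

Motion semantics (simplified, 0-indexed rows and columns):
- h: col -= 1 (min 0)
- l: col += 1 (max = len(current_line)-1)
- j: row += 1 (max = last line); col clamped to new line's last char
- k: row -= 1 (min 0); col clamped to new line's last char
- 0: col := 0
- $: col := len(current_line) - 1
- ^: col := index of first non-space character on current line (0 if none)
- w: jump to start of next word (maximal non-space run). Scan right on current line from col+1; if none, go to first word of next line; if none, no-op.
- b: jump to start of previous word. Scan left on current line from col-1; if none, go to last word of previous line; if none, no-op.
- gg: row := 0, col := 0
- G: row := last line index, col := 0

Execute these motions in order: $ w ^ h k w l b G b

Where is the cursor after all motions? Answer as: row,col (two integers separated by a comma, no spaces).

After 1 ($): row=0 col=19 char='n'
After 2 (w): row=1 col=0 char='s'
After 3 (^): row=1 col=0 char='s'
After 4 (h): row=1 col=0 char='s'
After 5 (k): row=0 col=0 char='g'
After 6 (w): row=0 col=5 char='p'
After 7 (l): row=0 col=6 char='i'
After 8 (b): row=0 col=5 char='p'
After 9 (G): row=3 col=0 char='t'
After 10 (b): row=2 col=17 char='s'

Answer: 2,17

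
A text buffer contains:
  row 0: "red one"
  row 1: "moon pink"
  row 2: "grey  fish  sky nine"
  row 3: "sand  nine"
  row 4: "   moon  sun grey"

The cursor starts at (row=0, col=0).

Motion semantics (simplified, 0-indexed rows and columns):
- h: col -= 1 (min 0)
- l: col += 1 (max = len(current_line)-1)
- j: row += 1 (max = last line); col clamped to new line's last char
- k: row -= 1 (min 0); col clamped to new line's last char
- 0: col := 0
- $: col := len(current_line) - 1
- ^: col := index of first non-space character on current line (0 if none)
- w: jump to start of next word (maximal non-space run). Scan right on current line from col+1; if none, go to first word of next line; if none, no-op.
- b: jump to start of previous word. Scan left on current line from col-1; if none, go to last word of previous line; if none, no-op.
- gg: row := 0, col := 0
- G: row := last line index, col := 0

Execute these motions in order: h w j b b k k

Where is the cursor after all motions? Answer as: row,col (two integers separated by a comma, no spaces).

After 1 (h): row=0 col=0 char='r'
After 2 (w): row=0 col=4 char='o'
After 3 (j): row=1 col=4 char='_'
After 4 (b): row=1 col=0 char='m'
After 5 (b): row=0 col=4 char='o'
After 6 (k): row=0 col=4 char='o'
After 7 (k): row=0 col=4 char='o'

Answer: 0,4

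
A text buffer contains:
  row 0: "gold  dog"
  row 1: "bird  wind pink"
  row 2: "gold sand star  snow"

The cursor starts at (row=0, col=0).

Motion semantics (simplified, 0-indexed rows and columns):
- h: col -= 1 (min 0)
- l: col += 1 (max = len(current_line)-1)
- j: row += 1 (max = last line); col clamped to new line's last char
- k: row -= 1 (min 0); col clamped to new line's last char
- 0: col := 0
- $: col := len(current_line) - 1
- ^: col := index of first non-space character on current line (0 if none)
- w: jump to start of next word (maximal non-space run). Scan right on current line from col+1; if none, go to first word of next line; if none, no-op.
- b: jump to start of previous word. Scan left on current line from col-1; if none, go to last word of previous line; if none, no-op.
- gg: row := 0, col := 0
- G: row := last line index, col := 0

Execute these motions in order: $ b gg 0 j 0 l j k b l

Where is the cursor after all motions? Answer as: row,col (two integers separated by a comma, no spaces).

Answer: 1,1

Derivation:
After 1 ($): row=0 col=8 char='g'
After 2 (b): row=0 col=6 char='d'
After 3 (gg): row=0 col=0 char='g'
After 4 (0): row=0 col=0 char='g'
After 5 (j): row=1 col=0 char='b'
After 6 (0): row=1 col=0 char='b'
After 7 (l): row=1 col=1 char='i'
After 8 (j): row=2 col=1 char='o'
After 9 (k): row=1 col=1 char='i'
After 10 (b): row=1 col=0 char='b'
After 11 (l): row=1 col=1 char='i'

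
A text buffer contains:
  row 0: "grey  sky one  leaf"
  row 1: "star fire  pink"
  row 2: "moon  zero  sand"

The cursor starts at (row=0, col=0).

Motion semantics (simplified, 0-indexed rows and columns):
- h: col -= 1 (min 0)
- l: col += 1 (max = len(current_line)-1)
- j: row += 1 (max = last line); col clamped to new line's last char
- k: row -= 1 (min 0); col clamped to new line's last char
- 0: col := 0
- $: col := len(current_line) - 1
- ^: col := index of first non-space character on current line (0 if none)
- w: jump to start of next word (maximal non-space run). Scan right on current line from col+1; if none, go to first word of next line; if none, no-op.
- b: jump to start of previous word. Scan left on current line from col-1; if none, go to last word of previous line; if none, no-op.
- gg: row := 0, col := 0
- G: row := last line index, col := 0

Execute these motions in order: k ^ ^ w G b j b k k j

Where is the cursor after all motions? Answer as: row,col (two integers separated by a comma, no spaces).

After 1 (k): row=0 col=0 char='g'
After 2 (^): row=0 col=0 char='g'
After 3 (^): row=0 col=0 char='g'
After 4 (w): row=0 col=6 char='s'
After 5 (G): row=2 col=0 char='m'
After 6 (b): row=1 col=11 char='p'
After 7 (j): row=2 col=11 char='_'
After 8 (b): row=2 col=6 char='z'
After 9 (k): row=1 col=6 char='i'
After 10 (k): row=0 col=6 char='s'
After 11 (j): row=1 col=6 char='i'

Answer: 1,6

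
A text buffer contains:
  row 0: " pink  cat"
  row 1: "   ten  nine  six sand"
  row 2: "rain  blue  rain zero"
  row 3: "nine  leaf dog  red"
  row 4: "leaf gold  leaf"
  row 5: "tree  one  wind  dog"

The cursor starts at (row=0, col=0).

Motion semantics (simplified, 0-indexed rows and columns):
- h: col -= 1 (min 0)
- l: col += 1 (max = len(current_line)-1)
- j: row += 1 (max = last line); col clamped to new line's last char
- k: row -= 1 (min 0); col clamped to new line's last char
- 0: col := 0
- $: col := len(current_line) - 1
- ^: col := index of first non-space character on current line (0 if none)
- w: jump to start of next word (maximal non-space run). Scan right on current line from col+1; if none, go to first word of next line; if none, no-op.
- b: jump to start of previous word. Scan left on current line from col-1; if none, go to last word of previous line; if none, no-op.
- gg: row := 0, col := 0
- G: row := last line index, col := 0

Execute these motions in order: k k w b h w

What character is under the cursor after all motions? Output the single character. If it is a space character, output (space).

After 1 (k): row=0 col=0 char='_'
After 2 (k): row=0 col=0 char='_'
After 3 (w): row=0 col=1 char='p'
After 4 (b): row=0 col=1 char='p'
After 5 (h): row=0 col=0 char='_'
After 6 (w): row=0 col=1 char='p'

Answer: p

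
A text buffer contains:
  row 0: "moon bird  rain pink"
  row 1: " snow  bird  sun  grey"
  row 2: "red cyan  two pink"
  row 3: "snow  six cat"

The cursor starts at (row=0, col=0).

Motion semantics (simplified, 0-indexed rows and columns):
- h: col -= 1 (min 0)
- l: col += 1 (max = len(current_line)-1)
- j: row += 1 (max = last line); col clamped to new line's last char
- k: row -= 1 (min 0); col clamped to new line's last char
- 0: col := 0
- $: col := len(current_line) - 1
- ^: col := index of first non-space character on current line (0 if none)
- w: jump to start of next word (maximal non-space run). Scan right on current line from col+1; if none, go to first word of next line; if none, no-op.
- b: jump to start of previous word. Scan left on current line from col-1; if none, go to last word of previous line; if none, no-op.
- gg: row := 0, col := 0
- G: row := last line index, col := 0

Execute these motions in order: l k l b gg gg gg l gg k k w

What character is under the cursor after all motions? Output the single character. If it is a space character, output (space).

Answer: b

Derivation:
After 1 (l): row=0 col=1 char='o'
After 2 (k): row=0 col=1 char='o'
After 3 (l): row=0 col=2 char='o'
After 4 (b): row=0 col=0 char='m'
After 5 (gg): row=0 col=0 char='m'
After 6 (gg): row=0 col=0 char='m'
After 7 (gg): row=0 col=0 char='m'
After 8 (l): row=0 col=1 char='o'
After 9 (gg): row=0 col=0 char='m'
After 10 (k): row=0 col=0 char='m'
After 11 (k): row=0 col=0 char='m'
After 12 (w): row=0 col=5 char='b'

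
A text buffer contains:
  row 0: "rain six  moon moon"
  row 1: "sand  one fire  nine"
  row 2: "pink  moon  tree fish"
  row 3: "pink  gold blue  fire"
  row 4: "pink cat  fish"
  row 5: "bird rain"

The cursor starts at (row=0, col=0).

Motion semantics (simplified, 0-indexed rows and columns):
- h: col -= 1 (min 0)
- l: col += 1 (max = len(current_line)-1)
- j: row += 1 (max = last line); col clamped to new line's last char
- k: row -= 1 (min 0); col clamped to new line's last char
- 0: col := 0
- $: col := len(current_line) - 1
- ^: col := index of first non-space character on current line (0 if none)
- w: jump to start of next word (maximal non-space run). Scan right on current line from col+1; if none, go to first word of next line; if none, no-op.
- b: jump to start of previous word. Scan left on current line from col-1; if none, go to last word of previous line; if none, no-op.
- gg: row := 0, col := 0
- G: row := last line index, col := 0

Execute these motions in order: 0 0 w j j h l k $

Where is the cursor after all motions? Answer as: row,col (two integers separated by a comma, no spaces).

Answer: 1,19

Derivation:
After 1 (0): row=0 col=0 char='r'
After 2 (0): row=0 col=0 char='r'
After 3 (w): row=0 col=5 char='s'
After 4 (j): row=1 col=5 char='_'
After 5 (j): row=2 col=5 char='_'
After 6 (h): row=2 col=4 char='_'
After 7 (l): row=2 col=5 char='_'
After 8 (k): row=1 col=5 char='_'
After 9 ($): row=1 col=19 char='e'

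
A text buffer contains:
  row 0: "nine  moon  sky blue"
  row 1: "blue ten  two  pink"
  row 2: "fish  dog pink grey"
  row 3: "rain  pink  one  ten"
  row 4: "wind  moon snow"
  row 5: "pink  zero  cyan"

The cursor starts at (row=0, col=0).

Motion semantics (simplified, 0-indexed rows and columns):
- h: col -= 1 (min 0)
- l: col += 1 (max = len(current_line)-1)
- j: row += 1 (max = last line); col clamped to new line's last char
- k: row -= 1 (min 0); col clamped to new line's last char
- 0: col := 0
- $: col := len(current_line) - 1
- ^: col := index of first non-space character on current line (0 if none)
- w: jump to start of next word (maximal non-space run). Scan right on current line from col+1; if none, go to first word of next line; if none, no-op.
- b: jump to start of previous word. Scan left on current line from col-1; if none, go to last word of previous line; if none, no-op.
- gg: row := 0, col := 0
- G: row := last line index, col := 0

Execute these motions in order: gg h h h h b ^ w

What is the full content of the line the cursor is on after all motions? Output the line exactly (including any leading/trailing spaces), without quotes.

After 1 (gg): row=0 col=0 char='n'
After 2 (h): row=0 col=0 char='n'
After 3 (h): row=0 col=0 char='n'
After 4 (h): row=0 col=0 char='n'
After 5 (h): row=0 col=0 char='n'
After 6 (b): row=0 col=0 char='n'
After 7 (^): row=0 col=0 char='n'
After 8 (w): row=0 col=6 char='m'

Answer: nine  moon  sky blue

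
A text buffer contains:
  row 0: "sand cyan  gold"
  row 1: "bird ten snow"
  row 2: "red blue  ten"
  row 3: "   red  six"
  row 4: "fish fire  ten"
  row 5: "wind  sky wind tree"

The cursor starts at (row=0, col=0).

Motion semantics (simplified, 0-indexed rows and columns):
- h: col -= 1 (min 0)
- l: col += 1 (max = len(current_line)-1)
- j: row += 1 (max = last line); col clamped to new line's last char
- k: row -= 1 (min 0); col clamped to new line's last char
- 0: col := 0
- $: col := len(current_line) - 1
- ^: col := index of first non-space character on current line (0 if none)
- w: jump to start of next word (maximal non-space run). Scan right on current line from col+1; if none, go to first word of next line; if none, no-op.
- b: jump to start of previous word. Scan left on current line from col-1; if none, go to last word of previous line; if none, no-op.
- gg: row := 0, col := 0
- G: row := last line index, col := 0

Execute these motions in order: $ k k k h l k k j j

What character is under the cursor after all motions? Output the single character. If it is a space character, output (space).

After 1 ($): row=0 col=14 char='d'
After 2 (k): row=0 col=14 char='d'
After 3 (k): row=0 col=14 char='d'
After 4 (k): row=0 col=14 char='d'
After 5 (h): row=0 col=13 char='l'
After 6 (l): row=0 col=14 char='d'
After 7 (k): row=0 col=14 char='d'
After 8 (k): row=0 col=14 char='d'
After 9 (j): row=1 col=12 char='w'
After 10 (j): row=2 col=12 char='n'

Answer: n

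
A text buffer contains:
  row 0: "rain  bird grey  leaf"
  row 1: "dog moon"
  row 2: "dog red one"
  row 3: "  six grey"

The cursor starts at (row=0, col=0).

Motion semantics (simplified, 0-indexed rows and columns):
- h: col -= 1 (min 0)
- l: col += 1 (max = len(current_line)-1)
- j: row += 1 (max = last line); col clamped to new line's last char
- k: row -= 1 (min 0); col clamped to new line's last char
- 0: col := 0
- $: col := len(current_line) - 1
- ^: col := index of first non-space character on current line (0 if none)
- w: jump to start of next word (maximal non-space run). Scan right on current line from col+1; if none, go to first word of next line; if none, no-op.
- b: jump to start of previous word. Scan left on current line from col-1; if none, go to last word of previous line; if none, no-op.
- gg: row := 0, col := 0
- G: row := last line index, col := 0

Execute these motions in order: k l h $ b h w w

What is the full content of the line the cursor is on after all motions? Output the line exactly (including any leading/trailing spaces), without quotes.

Answer: dog moon

Derivation:
After 1 (k): row=0 col=0 char='r'
After 2 (l): row=0 col=1 char='a'
After 3 (h): row=0 col=0 char='r'
After 4 ($): row=0 col=20 char='f'
After 5 (b): row=0 col=17 char='l'
After 6 (h): row=0 col=16 char='_'
After 7 (w): row=0 col=17 char='l'
After 8 (w): row=1 col=0 char='d'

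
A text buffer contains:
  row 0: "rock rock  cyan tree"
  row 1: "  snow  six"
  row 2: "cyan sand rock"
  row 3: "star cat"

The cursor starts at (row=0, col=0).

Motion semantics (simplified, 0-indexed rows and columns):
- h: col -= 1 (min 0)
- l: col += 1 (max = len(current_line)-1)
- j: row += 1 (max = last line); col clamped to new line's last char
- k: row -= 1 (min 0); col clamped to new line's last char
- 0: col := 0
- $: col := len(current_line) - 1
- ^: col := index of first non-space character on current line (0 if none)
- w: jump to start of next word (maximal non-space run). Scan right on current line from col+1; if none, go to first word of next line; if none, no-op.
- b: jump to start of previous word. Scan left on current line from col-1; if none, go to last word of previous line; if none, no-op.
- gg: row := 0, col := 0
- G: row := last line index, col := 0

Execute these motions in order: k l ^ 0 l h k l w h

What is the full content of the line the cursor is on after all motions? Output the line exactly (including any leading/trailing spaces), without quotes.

After 1 (k): row=0 col=0 char='r'
After 2 (l): row=0 col=1 char='o'
After 3 (^): row=0 col=0 char='r'
After 4 (0): row=0 col=0 char='r'
After 5 (l): row=0 col=1 char='o'
After 6 (h): row=0 col=0 char='r'
After 7 (k): row=0 col=0 char='r'
After 8 (l): row=0 col=1 char='o'
After 9 (w): row=0 col=5 char='r'
After 10 (h): row=0 col=4 char='_'

Answer: rock rock  cyan tree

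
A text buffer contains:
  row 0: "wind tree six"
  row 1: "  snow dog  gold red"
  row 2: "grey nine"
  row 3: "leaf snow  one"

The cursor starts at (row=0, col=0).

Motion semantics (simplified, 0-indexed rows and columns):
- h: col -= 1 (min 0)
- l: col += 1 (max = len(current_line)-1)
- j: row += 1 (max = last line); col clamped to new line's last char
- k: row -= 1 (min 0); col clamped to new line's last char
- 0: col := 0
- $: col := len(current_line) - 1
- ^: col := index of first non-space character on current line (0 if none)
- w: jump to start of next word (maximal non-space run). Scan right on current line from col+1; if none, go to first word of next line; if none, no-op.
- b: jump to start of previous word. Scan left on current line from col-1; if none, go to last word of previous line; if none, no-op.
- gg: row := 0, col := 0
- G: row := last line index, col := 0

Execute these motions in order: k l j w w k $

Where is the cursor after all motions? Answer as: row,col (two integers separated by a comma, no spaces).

Answer: 0,12

Derivation:
After 1 (k): row=0 col=0 char='w'
After 2 (l): row=0 col=1 char='i'
After 3 (j): row=1 col=1 char='_'
After 4 (w): row=1 col=2 char='s'
After 5 (w): row=1 col=7 char='d'
After 6 (k): row=0 col=7 char='e'
After 7 ($): row=0 col=12 char='x'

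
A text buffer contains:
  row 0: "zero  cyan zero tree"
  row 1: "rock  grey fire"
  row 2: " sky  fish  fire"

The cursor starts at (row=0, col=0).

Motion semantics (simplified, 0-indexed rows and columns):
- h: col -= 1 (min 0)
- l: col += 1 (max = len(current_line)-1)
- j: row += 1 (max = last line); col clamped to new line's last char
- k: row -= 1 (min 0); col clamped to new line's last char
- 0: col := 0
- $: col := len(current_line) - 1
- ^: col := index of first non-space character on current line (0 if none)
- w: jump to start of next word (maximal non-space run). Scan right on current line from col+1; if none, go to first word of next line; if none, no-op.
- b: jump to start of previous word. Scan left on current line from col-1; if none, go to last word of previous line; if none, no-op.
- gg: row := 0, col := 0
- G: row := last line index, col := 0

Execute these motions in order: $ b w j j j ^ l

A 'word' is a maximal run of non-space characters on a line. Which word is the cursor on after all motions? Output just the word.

Answer: sky

Derivation:
After 1 ($): row=0 col=19 char='e'
After 2 (b): row=0 col=16 char='t'
After 3 (w): row=1 col=0 char='r'
After 4 (j): row=2 col=0 char='_'
After 5 (j): row=2 col=0 char='_'
After 6 (j): row=2 col=0 char='_'
After 7 (^): row=2 col=1 char='s'
After 8 (l): row=2 col=2 char='k'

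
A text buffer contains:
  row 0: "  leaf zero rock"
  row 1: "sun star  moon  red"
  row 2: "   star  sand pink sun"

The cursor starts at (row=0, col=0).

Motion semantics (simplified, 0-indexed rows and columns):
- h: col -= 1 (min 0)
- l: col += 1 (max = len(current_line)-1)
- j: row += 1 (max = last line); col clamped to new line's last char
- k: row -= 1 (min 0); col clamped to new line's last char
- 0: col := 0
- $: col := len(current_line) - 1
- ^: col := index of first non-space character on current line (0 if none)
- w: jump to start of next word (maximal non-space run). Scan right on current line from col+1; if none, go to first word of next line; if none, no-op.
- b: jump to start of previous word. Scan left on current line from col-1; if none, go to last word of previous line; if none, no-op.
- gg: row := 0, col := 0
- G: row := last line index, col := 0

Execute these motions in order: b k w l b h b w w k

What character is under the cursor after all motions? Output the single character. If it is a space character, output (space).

Answer: z

Derivation:
After 1 (b): row=0 col=0 char='_'
After 2 (k): row=0 col=0 char='_'
After 3 (w): row=0 col=2 char='l'
After 4 (l): row=0 col=3 char='e'
After 5 (b): row=0 col=2 char='l'
After 6 (h): row=0 col=1 char='_'
After 7 (b): row=0 col=1 char='_'
After 8 (w): row=0 col=2 char='l'
After 9 (w): row=0 col=7 char='z'
After 10 (k): row=0 col=7 char='z'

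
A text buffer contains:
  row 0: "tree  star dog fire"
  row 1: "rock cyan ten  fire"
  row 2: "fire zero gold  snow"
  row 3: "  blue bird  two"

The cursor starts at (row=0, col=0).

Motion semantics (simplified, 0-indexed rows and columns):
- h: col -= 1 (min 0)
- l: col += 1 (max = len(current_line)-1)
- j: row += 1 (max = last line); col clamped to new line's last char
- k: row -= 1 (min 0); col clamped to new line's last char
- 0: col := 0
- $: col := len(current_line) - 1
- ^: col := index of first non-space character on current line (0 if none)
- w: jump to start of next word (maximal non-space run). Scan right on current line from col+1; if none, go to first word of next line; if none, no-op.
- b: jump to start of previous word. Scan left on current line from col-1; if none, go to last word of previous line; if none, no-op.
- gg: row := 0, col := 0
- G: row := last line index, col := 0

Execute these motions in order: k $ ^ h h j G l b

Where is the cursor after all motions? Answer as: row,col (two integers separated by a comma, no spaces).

Answer: 2,16

Derivation:
After 1 (k): row=0 col=0 char='t'
After 2 ($): row=0 col=18 char='e'
After 3 (^): row=0 col=0 char='t'
After 4 (h): row=0 col=0 char='t'
After 5 (h): row=0 col=0 char='t'
After 6 (j): row=1 col=0 char='r'
After 7 (G): row=3 col=0 char='_'
After 8 (l): row=3 col=1 char='_'
After 9 (b): row=2 col=16 char='s'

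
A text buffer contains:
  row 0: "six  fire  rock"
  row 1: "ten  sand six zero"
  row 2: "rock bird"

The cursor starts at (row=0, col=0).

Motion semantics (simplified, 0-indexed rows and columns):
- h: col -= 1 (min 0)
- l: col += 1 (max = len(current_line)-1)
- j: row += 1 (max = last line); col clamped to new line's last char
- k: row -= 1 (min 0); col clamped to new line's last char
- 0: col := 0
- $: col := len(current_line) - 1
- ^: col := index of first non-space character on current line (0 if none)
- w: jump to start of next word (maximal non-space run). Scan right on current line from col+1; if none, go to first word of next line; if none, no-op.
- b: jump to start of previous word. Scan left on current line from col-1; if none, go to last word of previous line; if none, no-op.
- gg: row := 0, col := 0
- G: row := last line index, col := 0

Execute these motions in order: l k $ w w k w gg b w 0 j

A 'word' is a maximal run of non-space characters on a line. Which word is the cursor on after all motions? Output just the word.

After 1 (l): row=0 col=1 char='i'
After 2 (k): row=0 col=1 char='i'
After 3 ($): row=0 col=14 char='k'
After 4 (w): row=1 col=0 char='t'
After 5 (w): row=1 col=5 char='s'
After 6 (k): row=0 col=5 char='f'
After 7 (w): row=0 col=11 char='r'
After 8 (gg): row=0 col=0 char='s'
After 9 (b): row=0 col=0 char='s'
After 10 (w): row=0 col=5 char='f'
After 11 (0): row=0 col=0 char='s'
After 12 (j): row=1 col=0 char='t'

Answer: ten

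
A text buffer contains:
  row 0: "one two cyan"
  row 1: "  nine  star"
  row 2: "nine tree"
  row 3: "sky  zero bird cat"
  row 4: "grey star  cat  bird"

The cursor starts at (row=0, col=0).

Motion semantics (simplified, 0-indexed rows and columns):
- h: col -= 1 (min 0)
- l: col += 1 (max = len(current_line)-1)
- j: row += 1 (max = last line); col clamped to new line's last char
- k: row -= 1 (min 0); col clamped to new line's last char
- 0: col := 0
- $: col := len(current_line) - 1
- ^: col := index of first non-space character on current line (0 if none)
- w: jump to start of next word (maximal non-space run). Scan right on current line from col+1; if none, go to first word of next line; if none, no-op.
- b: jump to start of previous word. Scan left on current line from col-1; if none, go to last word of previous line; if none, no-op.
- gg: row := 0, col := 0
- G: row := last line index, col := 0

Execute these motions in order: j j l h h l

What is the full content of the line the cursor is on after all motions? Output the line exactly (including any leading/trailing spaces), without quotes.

After 1 (j): row=1 col=0 char='_'
After 2 (j): row=2 col=0 char='n'
After 3 (l): row=2 col=1 char='i'
After 4 (h): row=2 col=0 char='n'
After 5 (h): row=2 col=0 char='n'
After 6 (l): row=2 col=1 char='i'

Answer: nine tree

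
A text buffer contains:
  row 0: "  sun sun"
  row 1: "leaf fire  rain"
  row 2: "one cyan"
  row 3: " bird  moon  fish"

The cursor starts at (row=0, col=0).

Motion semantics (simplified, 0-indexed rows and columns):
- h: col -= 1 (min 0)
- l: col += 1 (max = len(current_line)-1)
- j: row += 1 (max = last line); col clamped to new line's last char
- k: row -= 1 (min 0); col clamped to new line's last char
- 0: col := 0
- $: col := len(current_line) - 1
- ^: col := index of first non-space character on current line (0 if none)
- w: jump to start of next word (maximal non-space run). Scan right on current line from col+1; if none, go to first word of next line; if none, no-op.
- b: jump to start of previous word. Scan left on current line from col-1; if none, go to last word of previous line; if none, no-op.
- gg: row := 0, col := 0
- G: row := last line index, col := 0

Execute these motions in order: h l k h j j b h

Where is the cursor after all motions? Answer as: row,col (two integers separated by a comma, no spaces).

Answer: 1,10

Derivation:
After 1 (h): row=0 col=0 char='_'
After 2 (l): row=0 col=1 char='_'
After 3 (k): row=0 col=1 char='_'
After 4 (h): row=0 col=0 char='_'
After 5 (j): row=1 col=0 char='l'
After 6 (j): row=2 col=0 char='o'
After 7 (b): row=1 col=11 char='r'
After 8 (h): row=1 col=10 char='_'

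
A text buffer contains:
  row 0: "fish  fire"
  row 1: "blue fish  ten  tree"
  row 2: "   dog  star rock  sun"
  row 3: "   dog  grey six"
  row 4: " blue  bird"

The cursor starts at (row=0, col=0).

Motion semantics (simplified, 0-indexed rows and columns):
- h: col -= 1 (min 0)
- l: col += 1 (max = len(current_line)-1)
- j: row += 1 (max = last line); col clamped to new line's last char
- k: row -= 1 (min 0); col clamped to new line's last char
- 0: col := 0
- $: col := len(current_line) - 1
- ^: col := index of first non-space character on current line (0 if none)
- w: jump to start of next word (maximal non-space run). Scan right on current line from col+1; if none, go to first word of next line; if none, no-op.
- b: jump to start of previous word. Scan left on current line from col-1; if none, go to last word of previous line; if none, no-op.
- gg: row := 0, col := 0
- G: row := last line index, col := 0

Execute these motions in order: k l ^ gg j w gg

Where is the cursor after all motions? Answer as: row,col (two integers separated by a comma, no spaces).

After 1 (k): row=0 col=0 char='f'
After 2 (l): row=0 col=1 char='i'
After 3 (^): row=0 col=0 char='f'
After 4 (gg): row=0 col=0 char='f'
After 5 (j): row=1 col=0 char='b'
After 6 (w): row=1 col=5 char='f'
After 7 (gg): row=0 col=0 char='f'

Answer: 0,0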